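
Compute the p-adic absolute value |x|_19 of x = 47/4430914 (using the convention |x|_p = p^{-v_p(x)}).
|47/4430914|_19 = 130321

Step 1 — compute v_19(x) by factoring powers of 19 out of the numerator and denominator: v_19(47/4430914) = -4. Step 2 — apply |x|_p = p^{-v_p(x)} = 19^{4} = 130321.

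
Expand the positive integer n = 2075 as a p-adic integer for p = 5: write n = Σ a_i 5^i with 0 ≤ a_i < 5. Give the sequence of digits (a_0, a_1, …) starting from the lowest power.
(a_0, a_1, …) = (0, 0, 3, 1, 3)

Repeated division by 5 gives the digits low-to-high: 2075 = 3·5^2 + 1·5^3 + 3·5^4. Digit sequence: (0, 0, 3, 1, 3).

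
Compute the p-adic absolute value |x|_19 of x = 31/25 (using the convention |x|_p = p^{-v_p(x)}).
|31/25|_19 = 1

Step 1 — compute v_19(x) by factoring powers of 19 out of the numerator and denominator: v_19(31/25) = 0. Step 2 — apply |x|_p = p^{-v_p(x)} = 19^{0} = 1.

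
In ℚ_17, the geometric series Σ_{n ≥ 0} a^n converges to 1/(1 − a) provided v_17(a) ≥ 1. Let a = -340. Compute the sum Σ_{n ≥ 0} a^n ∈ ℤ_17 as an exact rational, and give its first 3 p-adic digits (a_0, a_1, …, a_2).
Σ a^n = 1/(1 − a) = 1/341;  first 3 digits = (1, 14, 7)

v_17(a) = 1 ≥ 1, so the series converges in ℤ_17 to 1/(1 − a) = 1/(1 − (-340)) = 1/341. Expand this rational in ℤ_17: compute digits iteratively via d_i = x_i mod 17, x_{i+1} = (x_i − d_i)/17. The first 3 digits are (1, 14, 7).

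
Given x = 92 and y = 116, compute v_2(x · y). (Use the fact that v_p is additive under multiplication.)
v_2(10672) = 4

v_p(x) = 2 (factor: 92 = 2^2 · 23); v_p(y) = 2 (factor: 116 = 2^2 · 29). Additivity: v_p(xy) = v_p(x) + v_p(y) = 2 + 2 = 4. (Direct check: xy = 10672 = 2^4 · (667).)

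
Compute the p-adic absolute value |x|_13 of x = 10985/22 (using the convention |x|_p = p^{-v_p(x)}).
|10985/22|_13 = 1/2197

Step 1 — compute v_13(x) by factoring powers of 13 out of the numerator and denominator: v_13(10985/22) = 3. Step 2 — apply |x|_p = p^{-v_p(x)} = 13^{-3} = 1/2197.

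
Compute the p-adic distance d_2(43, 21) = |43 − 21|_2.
d_2(43, 21) = 1/2

Step 1 — x − y = 43 − 21 = 22. Step 2 — v_2(22) = 1 (factor: 22 = (2^1 · 11); the sign does not affect v_p). Step 3 — |x − y|_2 = 2^{-1} = 1/2.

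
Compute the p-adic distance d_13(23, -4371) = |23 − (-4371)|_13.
d_13(23, -4371) = 1/2197

Step 1 — x − y = 23 − (-4371) = 4394. Step 2 — v_13(4394) = 3 (factor: 4394 = (13^3 · 2); the sign does not affect v_p). Step 3 — |x − y|_13 = 13^{-3} = 1/2197.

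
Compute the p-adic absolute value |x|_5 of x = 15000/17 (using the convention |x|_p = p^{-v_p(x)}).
|15000/17|_5 = 1/625

Step 1 — compute v_5(x) by factoring powers of 5 out of the numerator and denominator: v_5(15000/17) = 4. Step 2 — apply |x|_p = p^{-v_p(x)} = 5^{-4} = 1/625.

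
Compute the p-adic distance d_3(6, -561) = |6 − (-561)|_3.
d_3(6, -561) = 1/81

Step 1 — x − y = 6 − (-561) = 567. Step 2 — v_3(567) = 4 (factor: 567 = (3^4 · 7); the sign does not affect v_p). Step 3 — |x − y|_3 = 3^{-4} = 1/81.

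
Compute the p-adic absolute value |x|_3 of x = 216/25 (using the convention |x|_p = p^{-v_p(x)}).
|216/25|_3 = 1/27

Step 1 — compute v_3(x) by factoring powers of 3 out of the numerator and denominator: v_3(216/25) = 3. Step 2 — apply |x|_p = p^{-v_p(x)} = 3^{-3} = 1/27.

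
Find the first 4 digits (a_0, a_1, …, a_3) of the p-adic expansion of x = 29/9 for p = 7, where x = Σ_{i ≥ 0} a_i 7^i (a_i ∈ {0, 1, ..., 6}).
(a_0, …, a_3) = (4, 3, 5, 0)

v_7(29/9) = 0 (numerator and denominator both coprime to 7), so x ∈ ℤ_7^×. Compute digits iteratively via a_i = x_i mod 7, x_{i+1} = (x_i − a_i)/7, with x_0 = x:
  x_0 = 29/9;  a_0 = 4;  x_1 = (x_0 − 4)/7 = -1/9
  x_1 = -1/9;  a_1 = 3;  x_2 = (x_1 − 3)/7 = -4/9
  x_2 = -4/9;  a_2 = 5;  x_3 = (x_2 − 5)/7 = -7/9
  x_3 = -7/9;  a_3 = 0;  x_4 = (x_3 − 0)/7 = -1/9
Digits: (4, 3, 5, 0).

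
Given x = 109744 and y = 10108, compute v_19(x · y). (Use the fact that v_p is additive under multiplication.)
v_19(1109292352) = 5

v_p(x) = 3 (factor: 109744 = 19^3 · 16); v_p(y) = 2 (factor: 10108 = 19^2 · 28). Additivity: v_p(xy) = v_p(x) + v_p(y) = 3 + 2 = 5. (Direct check: xy = 1109292352 = 19^5 · (448).)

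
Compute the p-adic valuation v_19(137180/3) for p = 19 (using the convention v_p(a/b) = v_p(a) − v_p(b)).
v_19(137180/3) = 3

Factor powers of 19 from the numerator and denominator of the reduced fraction: 137180 = 19^3 · 20 and 3 = 19^0 · 3. Apply v_p(a/b) = v_p(a) − v_p(b): v_19(137180/3) = 3 − 0 = 3.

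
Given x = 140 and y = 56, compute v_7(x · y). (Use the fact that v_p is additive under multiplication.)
v_7(7840) = 2

v_p(x) = 1 (factor: 140 = 7^1 · 20); v_p(y) = 1 (factor: 56 = 7^1 · 8). Additivity: v_p(xy) = v_p(x) + v_p(y) = 1 + 1 = 2. (Direct check: xy = 7840 = 7^2 · (160).)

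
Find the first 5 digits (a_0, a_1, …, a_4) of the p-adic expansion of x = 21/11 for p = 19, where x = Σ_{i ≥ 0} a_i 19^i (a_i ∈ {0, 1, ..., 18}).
(a_0, …, a_4) = (14, 8, 3, 5, 17)

v_19(21/11) = 0 (numerator and denominator both coprime to 19), so x ∈ ℤ_19^×. Compute digits iteratively via a_i = x_i mod 19, x_{i+1} = (x_i − a_i)/19, with x_0 = x:
  x_0 = 21/11;  a_0 = 14;  x_1 = (x_0 − 14)/19 = -7/11
  x_1 = -7/11;  a_1 = 8;  x_2 = (x_1 − 8)/19 = -5/11
  x_2 = -5/11;  a_2 = 3;  x_3 = (x_2 − 3)/19 = -2/11
  x_3 = -2/11;  a_3 = 5;  x_4 = (x_3 − 5)/19 = -3/11
  x_4 = -3/11;  a_4 = 17;  x_5 = (x_4 − 17)/19 = -10/11
Digits: (14, 8, 3, 5, 17).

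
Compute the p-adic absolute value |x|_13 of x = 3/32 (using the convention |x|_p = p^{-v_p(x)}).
|3/32|_13 = 1

Step 1 — compute v_13(x) by factoring powers of 13 out of the numerator and denominator: v_13(3/32) = 0. Step 2 — apply |x|_p = p^{-v_p(x)} = 13^{0} = 1.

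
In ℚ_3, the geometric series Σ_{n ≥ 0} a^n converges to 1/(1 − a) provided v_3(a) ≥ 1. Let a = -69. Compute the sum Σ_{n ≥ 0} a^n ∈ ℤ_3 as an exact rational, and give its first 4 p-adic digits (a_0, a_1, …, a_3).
Σ a^n = 1/(1 − a) = 1/70;  first 4 digits = (1, 1, 2, 0)

v_3(a) = 1 ≥ 1, so the series converges in ℤ_3 to 1/(1 − a) = 1/(1 − (-69)) = 1/70. Expand this rational in ℤ_3: compute digits iteratively via d_i = x_i mod 3, x_{i+1} = (x_i − d_i)/3. The first 4 digits are (1, 1, 2, 0).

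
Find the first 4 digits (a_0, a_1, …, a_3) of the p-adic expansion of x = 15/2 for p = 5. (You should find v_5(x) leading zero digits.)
(a_0, …, a_3) = (0, 4, 2, 2)

v_5(15/2) = 1, so a_0 = ... = a_0 = 0. Factor out: x = 5^1 · u with u = 3/2 a unit in ℤ_5. Expand u iteratively via a_{v+i} = u_i mod 5, u_{i+1} = (u_i − a_{v+i})/5:
  u_0 = 3/2;  a_1 = 4;  u_1 = (u_0 − 4)/5 = -1/2
  u_1 = -1/2;  a_2 = 2;  u_2 = (u_1 − 2)/5 = -1/2
  u_2 = -1/2;  a_3 = 2;  u_3 = (u_2 − 2)/5 = -1/2
Digits: (0, 4, 2, 2).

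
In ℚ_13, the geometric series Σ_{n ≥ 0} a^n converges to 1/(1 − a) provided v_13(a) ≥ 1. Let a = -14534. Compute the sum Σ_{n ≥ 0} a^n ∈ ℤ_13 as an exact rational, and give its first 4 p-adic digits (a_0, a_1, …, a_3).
Σ a^n = 1/(1 − a) = 1/14535;  first 4 digits = (1, 0, 5, 6)

v_13(a) = 2 ≥ 1, so the series converges in ℤ_13 to 1/(1 − a) = 1/(1 − (-14534)) = 1/14535. Expand this rational in ℤ_13: compute digits iteratively via d_i = x_i mod 13, x_{i+1} = (x_i − d_i)/13. The first 4 digits are (1, 0, 5, 6).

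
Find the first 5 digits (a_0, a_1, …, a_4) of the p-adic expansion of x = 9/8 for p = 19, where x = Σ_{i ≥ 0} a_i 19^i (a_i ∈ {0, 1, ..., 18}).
(a_0, …, a_4) = (13, 16, 11, 16, 11)

v_19(9/8) = 0 (numerator and denominator both coprime to 19), so x ∈ ℤ_19^×. Compute digits iteratively via a_i = x_i mod 19, x_{i+1} = (x_i − a_i)/19, with x_0 = x:
  x_0 = 9/8;  a_0 = 13;  x_1 = (x_0 − 13)/19 = -5/8
  x_1 = -5/8;  a_1 = 16;  x_2 = (x_1 − 16)/19 = -7/8
  x_2 = -7/8;  a_2 = 11;  x_3 = (x_2 − 11)/19 = -5/8
  x_3 = -5/8;  a_3 = 16;  x_4 = (x_3 − 16)/19 = -7/8
  x_4 = -7/8;  a_4 = 11;  x_5 = (x_4 − 11)/19 = -5/8
Digits: (13, 16, 11, 16, 11).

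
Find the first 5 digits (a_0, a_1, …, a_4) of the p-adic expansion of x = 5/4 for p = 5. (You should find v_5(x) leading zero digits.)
(a_0, …, a_4) = (0, 4, 3, 3, 3)

v_5(5/4) = 1, so a_0 = ... = a_0 = 0. Factor out: x = 5^1 · u with u = 1/4 a unit in ℤ_5. Expand u iteratively via a_{v+i} = u_i mod 5, u_{i+1} = (u_i − a_{v+i})/5:
  u_0 = 1/4;  a_1 = 4;  u_1 = (u_0 − 4)/5 = -3/4
  u_1 = -3/4;  a_2 = 3;  u_2 = (u_1 − 3)/5 = -3/4
  u_2 = -3/4;  a_3 = 3;  u_3 = (u_2 − 3)/5 = -3/4
  u_3 = -3/4;  a_4 = 3;  u_4 = (u_3 − 3)/5 = -3/4
Digits: (0, 4, 3, 3, 3).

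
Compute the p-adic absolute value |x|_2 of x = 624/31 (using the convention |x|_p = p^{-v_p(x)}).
|624/31|_2 = 1/16

Step 1 — compute v_2(x) by factoring powers of 2 out of the numerator and denominator: v_2(624/31) = 4. Step 2 — apply |x|_p = p^{-v_p(x)} = 2^{-4} = 1/16.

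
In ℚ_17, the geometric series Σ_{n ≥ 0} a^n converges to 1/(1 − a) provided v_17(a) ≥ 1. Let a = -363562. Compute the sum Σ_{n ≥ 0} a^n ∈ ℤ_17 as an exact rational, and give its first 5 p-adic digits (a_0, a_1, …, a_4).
Σ a^n = 1/(1 − a) = 1/363563;  first 5 digits = (1, 0, 0, 11, 12)

v_17(a) = 3 ≥ 1, so the series converges in ℤ_17 to 1/(1 − a) = 1/(1 − (-363562)) = 1/363563. Expand this rational in ℤ_17: compute digits iteratively via d_i = x_i mod 17, x_{i+1} = (x_i − d_i)/17. The first 5 digits are (1, 0, 0, 11, 12).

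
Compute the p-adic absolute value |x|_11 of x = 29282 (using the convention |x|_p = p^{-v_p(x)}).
|29282|_11 = 1/14641

Step 1 — compute v_11(x) by factoring powers of 11 out of the numerator and denominator: v_11(29282) = 4. Step 2 — apply |x|_p = p^{-v_p(x)} = 11^{-4} = 1/14641.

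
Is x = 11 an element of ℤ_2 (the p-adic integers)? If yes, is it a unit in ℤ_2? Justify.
x ∈ ℤ_2^× (unit); v_2(x) = 0

ℤ_2 = {x ∈ ℚ_2 : v_2(x) ≥ 0} and ℤ_2^× = {x ∈ ℤ_2 : v_2(x) = 0}. Here v_2(11) = v_2(num) − v_2(den) = 0; compare against these criteria.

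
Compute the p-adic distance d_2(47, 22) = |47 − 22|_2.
d_2(47, 22) = 1

Step 1 — x − y = 47 − 22 = 25. Step 2 — v_2(25) = 0 (factor: 25 = (2^0 · 25); the sign does not affect v_p). Step 3 — |x − y|_2 = 2^{0} = 1.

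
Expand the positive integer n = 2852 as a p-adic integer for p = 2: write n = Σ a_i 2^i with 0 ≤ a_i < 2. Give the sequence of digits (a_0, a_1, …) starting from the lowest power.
(a_0, a_1, …) = (0, 0, 1, 0, 0, 1, 0, 0, 1, 1, 0, 1)

Repeated division by 2 gives the digits low-to-high: 2852 = 1·2^2 + 1·2^5 + 1·2^8 + 1·2^9 + 1·2^11. Digit sequence: (0, 0, 1, 0, 0, 1, 0, 0, 1, 1, 0, 1).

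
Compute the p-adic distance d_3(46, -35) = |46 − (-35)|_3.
d_3(46, -35) = 1/81

Step 1 — x − y = 46 − (-35) = 81. Step 2 — v_3(81) = 4 (factor: 81 = (3^4 · 1); the sign does not affect v_p). Step 3 — |x − y|_3 = 3^{-4} = 1/81.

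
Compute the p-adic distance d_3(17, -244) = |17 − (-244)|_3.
d_3(17, -244) = 1/9

Step 1 — x − y = 17 − (-244) = 261. Step 2 — v_3(261) = 2 (factor: 261 = (3^2 · 29); the sign does not affect v_p). Step 3 — |x − y|_3 = 3^{-2} = 1/9.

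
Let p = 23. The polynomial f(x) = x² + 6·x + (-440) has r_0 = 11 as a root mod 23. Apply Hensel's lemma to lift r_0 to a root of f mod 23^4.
r_3 = 190290 (mod 279841)

Hensel: r_{i+1} = r_i − f(r_i)·(f′(r_i))^{-1} mod 23^{i+2}, f′(x) = 2x + 6. Iterate:
  r_0 = 11 (mod 23)
  r_1 = 379 (mod 529)
  r_2 = 7785 (mod 12167)
  r_3 = 190290 (mod 279841)
Final: r = 190290 satisfies f(r) ≡ 0 mod 23^4.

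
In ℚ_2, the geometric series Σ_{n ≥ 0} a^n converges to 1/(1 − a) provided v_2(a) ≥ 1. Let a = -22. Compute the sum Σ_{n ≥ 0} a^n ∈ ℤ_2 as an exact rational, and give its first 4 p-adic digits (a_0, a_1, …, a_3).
Σ a^n = 1/(1 − a) = 1/23;  first 4 digits = (1, 1, 1, 0)

v_2(a) = 1 ≥ 1, so the series converges in ℤ_2 to 1/(1 − a) = 1/(1 − (-22)) = 1/23. Expand this rational in ℤ_2: compute digits iteratively via d_i = x_i mod 2, x_{i+1} = (x_i − d_i)/2. The first 4 digits are (1, 1, 1, 0).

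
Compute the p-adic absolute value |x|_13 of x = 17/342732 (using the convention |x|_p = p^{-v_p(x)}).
|17/342732|_13 = 28561

Step 1 — compute v_13(x) by factoring powers of 13 out of the numerator and denominator: v_13(17/342732) = -4. Step 2 — apply |x|_p = p^{-v_p(x)} = 13^{4} = 28561.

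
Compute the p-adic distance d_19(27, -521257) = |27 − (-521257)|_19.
d_19(27, -521257) = 1/130321

Step 1 — x − y = 27 − (-521257) = 521284. Step 2 — v_19(521284) = 4 (factor: 521284 = (19^4 · 4); the sign does not affect v_p). Step 3 — |x − y|_19 = 19^{-4} = 1/130321.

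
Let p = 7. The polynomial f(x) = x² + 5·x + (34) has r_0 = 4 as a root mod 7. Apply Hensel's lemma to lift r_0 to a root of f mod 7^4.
r_3 = 1495 (mod 2401)

Hensel: r_{i+1} = r_i − f(r_i)·(f′(r_i))^{-1} mod 7^{i+2}, f′(x) = 2x + 5. Iterate:
  r_0 = 4 (mod 7)
  r_1 = 25 (mod 49)
  r_2 = 123 (mod 343)
  r_3 = 1495 (mod 2401)
Final: r = 1495 satisfies f(r) ≡ 0 mod 7^4.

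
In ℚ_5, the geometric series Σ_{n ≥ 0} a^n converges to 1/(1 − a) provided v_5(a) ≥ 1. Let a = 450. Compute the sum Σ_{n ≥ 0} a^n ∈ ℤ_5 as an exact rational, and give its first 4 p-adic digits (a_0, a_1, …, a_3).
Σ a^n = 1/(1 − a) = -1/449;  first 4 digits = (1, 0, 3, 3)

v_5(a) = 2 ≥ 1, so the series converges in ℤ_5 to 1/(1 − a) = 1/(1 − 450) = -1/449. Expand this rational in ℤ_5: compute digits iteratively via d_i = x_i mod 5, x_{i+1} = (x_i − d_i)/5. The first 4 digits are (1, 0, 3, 3).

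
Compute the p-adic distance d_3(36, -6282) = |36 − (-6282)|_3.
d_3(36, -6282) = 1/243

Step 1 — x − y = 36 − (-6282) = 6318. Step 2 — v_3(6318) = 5 (factor: 6318 = (3^5 · 26); the sign does not affect v_p). Step 3 — |x − y|_3 = 3^{-5} = 1/243.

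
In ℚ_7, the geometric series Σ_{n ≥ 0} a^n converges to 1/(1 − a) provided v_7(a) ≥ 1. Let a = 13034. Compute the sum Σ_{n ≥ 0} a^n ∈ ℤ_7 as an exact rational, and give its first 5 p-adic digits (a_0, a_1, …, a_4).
Σ a^n = 1/(1 − a) = -1/13033;  first 5 digits = (1, 0, 0, 3, 5)

v_7(a) = 3 ≥ 1, so the series converges in ℤ_7 to 1/(1 − a) = 1/(1 − 13034) = -1/13033. Expand this rational in ℤ_7: compute digits iteratively via d_i = x_i mod 7, x_{i+1} = (x_i − d_i)/7. The first 5 digits are (1, 0, 0, 3, 5).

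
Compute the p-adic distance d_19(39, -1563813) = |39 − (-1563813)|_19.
d_19(39, -1563813) = 1/130321

Step 1 — x − y = 39 − (-1563813) = 1563852. Step 2 — v_19(1563852) = 4 (factor: 1563852 = (19^4 · 12); the sign does not affect v_p). Step 3 — |x − y|_19 = 19^{-4} = 1/130321.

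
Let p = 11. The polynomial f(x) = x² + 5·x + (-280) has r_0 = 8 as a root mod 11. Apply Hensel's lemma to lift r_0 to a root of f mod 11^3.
r_2 = 316 (mod 1331)

Hensel: r_{i+1} = r_i − f(r_i)·(f′(r_i))^{-1} mod 11^{i+2}, f′(x) = 2x + 5. Iterate:
  r_0 = 8 (mod 11)
  r_1 = 74 (mod 121)
  r_2 = 316 (mod 1331)
Final: r = 316 satisfies f(r) ≡ 0 mod 11^3.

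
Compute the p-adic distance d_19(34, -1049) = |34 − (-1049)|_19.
d_19(34, -1049) = 1/361

Step 1 — x − y = 34 − (-1049) = 1083. Step 2 — v_19(1083) = 2 (factor: 1083 = (19^2 · 3); the sign does not affect v_p). Step 3 — |x − y|_19 = 19^{-2} = 1/361.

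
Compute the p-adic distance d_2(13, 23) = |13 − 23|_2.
d_2(13, 23) = 1/2

Step 1 — x − y = 13 − 23 = -10. Step 2 — v_2(-10) = 1 (factor: -10 = −(2^1 · 5); the sign does not affect v_p). Step 3 — |x − y|_2 = 2^{-1} = 1/2.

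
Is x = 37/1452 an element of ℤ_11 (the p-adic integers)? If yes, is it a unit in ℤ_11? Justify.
x ∉ ℤ_11 (v_11(x) = -2 < 0)

ℤ_11 = {x ∈ ℚ_11 : v_11(x) ≥ 0} and ℤ_11^× = {x ∈ ℤ_11 : v_11(x) = 0}. Here v_11(37/1452) = v_11(num) − v_11(den) = -2; compare against these criteria.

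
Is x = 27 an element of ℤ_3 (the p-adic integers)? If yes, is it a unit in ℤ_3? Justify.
x ∈ ℤ_3 but not a unit; v_3(x) = 3 > 0

ℤ_3 = {x ∈ ℚ_3 : v_3(x) ≥ 0} and ℤ_3^× = {x ∈ ℤ_3 : v_3(x) = 0}. Here v_3(27) = v_3(num) − v_3(den) = 3; compare against these criteria.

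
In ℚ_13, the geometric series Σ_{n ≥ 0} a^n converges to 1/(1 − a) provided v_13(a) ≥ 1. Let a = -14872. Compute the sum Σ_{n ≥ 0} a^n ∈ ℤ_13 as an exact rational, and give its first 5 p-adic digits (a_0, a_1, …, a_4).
Σ a^n = 1/(1 − a) = 1/14873;  first 5 digits = (1, 0, 3, 6, 8)

v_13(a) = 2 ≥ 1, so the series converges in ℤ_13 to 1/(1 − a) = 1/(1 − (-14872)) = 1/14873. Expand this rational in ℤ_13: compute digits iteratively via d_i = x_i mod 13, x_{i+1} = (x_i − d_i)/13. The first 5 digits are (1, 0, 3, 6, 8).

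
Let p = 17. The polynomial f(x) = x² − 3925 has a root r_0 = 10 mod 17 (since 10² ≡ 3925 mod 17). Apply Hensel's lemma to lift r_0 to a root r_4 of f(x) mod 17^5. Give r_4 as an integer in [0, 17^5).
r_4 = 606740 (mod 1419857)

Hensel's recurrence: r_{i+1} = r_i − f(r_i)·(f′(r_i))^{-1} mod 17^{i+2}, with f′(x) = 2x. Iterate:
  r_0 = 10 (mod 17)
  r_1 = 129 (mod 289)
  r_2 = 2441 (mod 4913)
  r_3 = 22093 (mod 83521)
  r_4 = 606740 (mod 1419857)
Final: r_4 = 606740, and one checks f(r_4) ≡ 0 mod 17^5.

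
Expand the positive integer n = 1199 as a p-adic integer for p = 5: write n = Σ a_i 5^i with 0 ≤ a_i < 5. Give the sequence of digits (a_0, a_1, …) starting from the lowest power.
(a_0, a_1, …) = (4, 4, 2, 4, 1)

Repeated division by 5 gives the digits low-to-high: 1199 = 4 + 4·5^1 + 2·5^2 + 4·5^3 + 1·5^4. Digit sequence: (4, 4, 2, 4, 1).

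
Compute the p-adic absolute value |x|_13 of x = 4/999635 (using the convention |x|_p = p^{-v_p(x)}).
|4/999635|_13 = 28561

Step 1 — compute v_13(x) by factoring powers of 13 out of the numerator and denominator: v_13(4/999635) = -4. Step 2 — apply |x|_p = p^{-v_p(x)} = 13^{4} = 28561.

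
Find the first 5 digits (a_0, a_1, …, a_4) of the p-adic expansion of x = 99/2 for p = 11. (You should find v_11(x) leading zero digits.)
(a_0, …, a_4) = (0, 10, 5, 5, 5)

v_11(99/2) = 1, so a_0 = ... = a_0 = 0. Factor out: x = 11^1 · u with u = 9/2 a unit in ℤ_11. Expand u iteratively via a_{v+i} = u_i mod 11, u_{i+1} = (u_i − a_{v+i})/11:
  u_0 = 9/2;  a_1 = 10;  u_1 = (u_0 − 10)/11 = -1/2
  u_1 = -1/2;  a_2 = 5;  u_2 = (u_1 − 5)/11 = -1/2
  u_2 = -1/2;  a_3 = 5;  u_3 = (u_2 − 5)/11 = -1/2
  u_3 = -1/2;  a_4 = 5;  u_4 = (u_3 − 5)/11 = -1/2
Digits: (0, 10, 5, 5, 5).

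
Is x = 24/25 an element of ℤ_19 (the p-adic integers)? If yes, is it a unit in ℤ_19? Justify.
x ∈ ℤ_19^× (unit); v_19(x) = 0

ℤ_19 = {x ∈ ℚ_19 : v_19(x) ≥ 0} and ℤ_19^× = {x ∈ ℤ_19 : v_19(x) = 0}. Here v_19(24/25) = v_19(num) − v_19(den) = 0; compare against these criteria.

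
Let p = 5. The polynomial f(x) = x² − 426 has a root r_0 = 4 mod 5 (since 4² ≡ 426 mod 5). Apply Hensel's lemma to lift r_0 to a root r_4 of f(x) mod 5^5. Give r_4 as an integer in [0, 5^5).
r_4 = 99 (mod 3125)

Hensel's recurrence: r_{i+1} = r_i − f(r_i)·(f′(r_i))^{-1} mod 5^{i+2}, with f′(x) = 2x. Iterate:
  r_0 = 4 (mod 5)
  r_1 = 24 (mod 25)
  r_2 = 99 (mod 125)
  r_3 = 99 (mod 625)
  r_4 = 99 (mod 3125)
Final: r_4 = 99, and one checks f(r_4) ≡ 0 mod 5^5.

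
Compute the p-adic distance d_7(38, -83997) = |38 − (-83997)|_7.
d_7(38, -83997) = 1/16807

Step 1 — x − y = 38 − (-83997) = 84035. Step 2 — v_7(84035) = 5 (factor: 84035 = (7^5 · 5); the sign does not affect v_p). Step 3 — |x − y|_7 = 7^{-5} = 1/16807.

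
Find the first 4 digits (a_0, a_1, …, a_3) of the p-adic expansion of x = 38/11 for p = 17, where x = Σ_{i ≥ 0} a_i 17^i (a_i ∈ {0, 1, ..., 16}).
(a_0, …, a_3) = (5, 3, 6, 12)

v_17(38/11) = 0 (numerator and denominator both coprime to 17), so x ∈ ℤ_17^×. Compute digits iteratively via a_i = x_i mod 17, x_{i+1} = (x_i − a_i)/17, with x_0 = x:
  x_0 = 38/11;  a_0 = 5;  x_1 = (x_0 − 5)/17 = -1/11
  x_1 = -1/11;  a_1 = 3;  x_2 = (x_1 − 3)/17 = -2/11
  x_2 = -2/11;  a_2 = 6;  x_3 = (x_2 − 6)/17 = -4/11
  x_3 = -4/11;  a_3 = 12;  x_4 = (x_3 − 12)/17 = -8/11
Digits: (5, 3, 6, 12).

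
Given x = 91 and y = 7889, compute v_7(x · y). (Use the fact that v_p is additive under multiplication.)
v_7(717899) = 4

v_p(x) = 1 (factor: 91 = 7^1 · 13); v_p(y) = 3 (factor: 7889 = 7^3 · 23). Additivity: v_p(xy) = v_p(x) + v_p(y) = 1 + 3 = 4. (Direct check: xy = 717899 = 7^4 · (299).)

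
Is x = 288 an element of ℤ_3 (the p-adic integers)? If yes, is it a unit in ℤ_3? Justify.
x ∈ ℤ_3 but not a unit; v_3(x) = 2 > 0

ℤ_3 = {x ∈ ℚ_3 : v_3(x) ≥ 0} and ℤ_3^× = {x ∈ ℤ_3 : v_3(x) = 0}. Here v_3(288) = v_3(num) − v_3(den) = 2; compare against these criteria.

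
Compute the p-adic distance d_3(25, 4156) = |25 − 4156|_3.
d_3(25, 4156) = 1/243

Step 1 — x − y = 25 − 4156 = -4131. Step 2 — v_3(-4131) = 5 (factor: -4131 = −(3^5 · 17); the sign does not affect v_p). Step 3 — |x − y|_3 = 3^{-5} = 1/243.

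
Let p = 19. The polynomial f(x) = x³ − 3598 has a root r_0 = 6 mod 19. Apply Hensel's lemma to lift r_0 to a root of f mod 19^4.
r_3 = 70800 (mod 130321)

Hensel: r_{i+1} = r_i − f(r_i)/f′(r_i) mod 19^{i+2}, where f′(x) = 3x². Iterate:
  r_0 = 6 (mod 19)
  r_1 = 44 (mod 361)
  r_2 = 2210 (mod 6859)
  r_3 = 70800 (mod 130321)
Final: r = 70800 with f(r) ≡ 0 mod 19^4.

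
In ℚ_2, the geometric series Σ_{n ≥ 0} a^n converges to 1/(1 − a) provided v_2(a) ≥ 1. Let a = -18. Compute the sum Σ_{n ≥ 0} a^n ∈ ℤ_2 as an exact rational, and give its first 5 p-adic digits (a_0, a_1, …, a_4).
Σ a^n = 1/(1 − a) = 1/19;  first 5 digits = (1, 1, 0, 1, 1)

v_2(a) = 1 ≥ 1, so the series converges in ℤ_2 to 1/(1 − a) = 1/(1 − (-18)) = 1/19. Expand this rational in ℤ_2: compute digits iteratively via d_i = x_i mod 2, x_{i+1} = (x_i − d_i)/2. The first 5 digits are (1, 1, 0, 1, 1).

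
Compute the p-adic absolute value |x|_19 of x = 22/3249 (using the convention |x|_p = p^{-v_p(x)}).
|22/3249|_19 = 361

Step 1 — compute v_19(x) by factoring powers of 19 out of the numerator and denominator: v_19(22/3249) = -2. Step 2 — apply |x|_p = p^{-v_p(x)} = 19^{2} = 361.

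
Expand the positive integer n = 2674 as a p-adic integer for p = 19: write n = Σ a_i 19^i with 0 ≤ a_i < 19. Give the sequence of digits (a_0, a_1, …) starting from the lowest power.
(a_0, a_1, …) = (14, 7, 7)

Repeated division by 19 gives the digits low-to-high: 2674 = 14 + 7·19^1 + 7·19^2. Digit sequence: (14, 7, 7).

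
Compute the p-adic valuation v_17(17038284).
v_17(17038284) = 5

v_17(n) is the largest exponent k such that 17^k divides n. Factor out: 17038284 = 17^5 · 12. (Sign doesn't affect v_p.) So v_17(17038284) = 5.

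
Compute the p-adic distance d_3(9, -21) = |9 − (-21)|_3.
d_3(9, -21) = 1/3

Step 1 — x − y = 9 − (-21) = 30. Step 2 — v_3(30) = 1 (factor: 30 = (3^1 · 10); the sign does not affect v_p). Step 3 — |x − y|_3 = 3^{-1} = 1/3.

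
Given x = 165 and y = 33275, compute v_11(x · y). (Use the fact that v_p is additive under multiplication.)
v_11(5490375) = 4

v_p(x) = 1 (factor: 165 = 11^1 · 15); v_p(y) = 3 (factor: 33275 = 11^3 · 25). Additivity: v_p(xy) = v_p(x) + v_p(y) = 1 + 3 = 4. (Direct check: xy = 5490375 = 11^4 · (375).)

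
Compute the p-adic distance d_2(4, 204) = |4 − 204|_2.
d_2(4, 204) = 1/8

Step 1 — x − y = 4 − 204 = -200. Step 2 — v_2(-200) = 3 (factor: -200 = −(2^3 · 25); the sign does not affect v_p). Step 3 — |x − y|_2 = 2^{-3} = 1/8.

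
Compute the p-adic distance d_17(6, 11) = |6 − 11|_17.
d_17(6, 11) = 1

Step 1 — x − y = 6 − 11 = -5. Step 2 — v_17(-5) = 0 (factor: -5 = −(17^0 · 5); the sign does not affect v_p). Step 3 — |x − y|_17 = 17^{0} = 1.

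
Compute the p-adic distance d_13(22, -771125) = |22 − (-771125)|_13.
d_13(22, -771125) = 1/28561

Step 1 — x − y = 22 − (-771125) = 771147. Step 2 — v_13(771147) = 4 (factor: 771147 = (13^4 · 27); the sign does not affect v_p). Step 3 — |x − y|_13 = 13^{-4} = 1/28561.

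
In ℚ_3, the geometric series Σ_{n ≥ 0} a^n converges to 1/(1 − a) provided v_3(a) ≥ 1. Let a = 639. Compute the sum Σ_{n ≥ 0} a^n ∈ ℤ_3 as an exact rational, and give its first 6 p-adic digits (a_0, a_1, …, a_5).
Σ a^n = 1/(1 − a) = -1/638;  first 6 digits = (1, 0, 2, 2, 2, 2)

v_3(a) = 2 ≥ 1, so the series converges in ℤ_3 to 1/(1 − a) = 1/(1 − 639) = -1/638. Expand this rational in ℤ_3: compute digits iteratively via d_i = x_i mod 3, x_{i+1} = (x_i − d_i)/3. The first 6 digits are (1, 0, 2, 2, 2, 2).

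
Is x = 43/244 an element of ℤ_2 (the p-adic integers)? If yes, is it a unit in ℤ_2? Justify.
x ∉ ℤ_2 (v_2(x) = -2 < 0)

ℤ_2 = {x ∈ ℚ_2 : v_2(x) ≥ 0} and ℤ_2^× = {x ∈ ℤ_2 : v_2(x) = 0}. Here v_2(43/244) = v_2(num) − v_2(den) = -2; compare against these criteria.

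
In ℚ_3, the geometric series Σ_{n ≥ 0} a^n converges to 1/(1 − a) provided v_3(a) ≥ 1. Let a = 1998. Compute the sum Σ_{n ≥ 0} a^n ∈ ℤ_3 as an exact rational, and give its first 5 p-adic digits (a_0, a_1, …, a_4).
Σ a^n = 1/(1 − a) = -1/1997;  first 5 digits = (1, 0, 0, 2, 0)

v_3(a) = 3 ≥ 1, so the series converges in ℤ_3 to 1/(1 − a) = 1/(1 − 1998) = -1/1997. Expand this rational in ℤ_3: compute digits iteratively via d_i = x_i mod 3, x_{i+1} = (x_i − d_i)/3. The first 5 digits are (1, 0, 0, 2, 0).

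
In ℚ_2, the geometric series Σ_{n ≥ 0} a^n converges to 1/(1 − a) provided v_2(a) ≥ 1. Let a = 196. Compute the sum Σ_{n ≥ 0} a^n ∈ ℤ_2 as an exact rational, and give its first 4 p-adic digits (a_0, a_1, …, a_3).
Σ a^n = 1/(1 − a) = -1/195;  first 4 digits = (1, 0, 1, 0)

v_2(a) = 2 ≥ 1, so the series converges in ℤ_2 to 1/(1 − a) = 1/(1 − 196) = -1/195. Expand this rational in ℤ_2: compute digits iteratively via d_i = x_i mod 2, x_{i+1} = (x_i − d_i)/2. The first 4 digits are (1, 0, 1, 0).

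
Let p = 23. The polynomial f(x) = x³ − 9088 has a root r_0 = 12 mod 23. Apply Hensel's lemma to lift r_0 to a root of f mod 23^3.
r_2 = 6475 (mod 12167)

Hensel: r_{i+1} = r_i − f(r_i)/f′(r_i) mod 23^{i+2}, where f′(x) = 3x². Iterate:
  r_0 = 12 (mod 23)
  r_1 = 127 (mod 529)
  r_2 = 6475 (mod 12167)
Final: r = 6475 with f(r) ≡ 0 mod 23^3.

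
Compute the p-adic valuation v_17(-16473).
v_17(-16473) = 2

v_17(n) is the largest exponent k such that 17^k divides n. Factor out: -16473 = -17^2 · 57. (Sign doesn't affect v_p.) So v_17(-16473) = 2.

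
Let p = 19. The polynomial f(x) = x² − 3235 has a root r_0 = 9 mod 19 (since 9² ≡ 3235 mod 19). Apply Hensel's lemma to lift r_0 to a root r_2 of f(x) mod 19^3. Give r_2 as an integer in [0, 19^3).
r_2 = 826 (mod 6859)

Hensel's recurrence: r_{i+1} = r_i − f(r_i)·(f′(r_i))^{-1} mod 19^{i+2}, with f′(x) = 2x. Iterate:
  r_0 = 9 (mod 19)
  r_1 = 104 (mod 361)
  r_2 = 826 (mod 6859)
Final: r_2 = 826, and one checks f(r_2) ≡ 0 mod 19^3.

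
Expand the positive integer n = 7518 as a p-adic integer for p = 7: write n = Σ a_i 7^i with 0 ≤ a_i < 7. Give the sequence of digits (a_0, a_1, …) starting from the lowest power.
(a_0, a_1, …) = (0, 3, 6, 0, 3)

Repeated division by 7 gives the digits low-to-high: 7518 = 3·7^1 + 6·7^2 + 3·7^4. Digit sequence: (0, 3, 6, 0, 3).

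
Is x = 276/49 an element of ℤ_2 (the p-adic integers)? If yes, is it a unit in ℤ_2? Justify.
x ∈ ℤ_2 but not a unit; v_2(x) = 2 > 0

ℤ_2 = {x ∈ ℚ_2 : v_2(x) ≥ 0} and ℤ_2^× = {x ∈ ℤ_2 : v_2(x) = 0}. Here v_2(276/49) = v_2(num) − v_2(den) = 2; compare against these criteria.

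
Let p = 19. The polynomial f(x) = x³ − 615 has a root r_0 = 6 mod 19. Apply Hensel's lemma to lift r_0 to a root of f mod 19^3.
r_2 = 3369 (mod 6859)

Hensel: r_{i+1} = r_i − f(r_i)/f′(r_i) mod 19^{i+2}, where f′(x) = 3x². Iterate:
  r_0 = 6 (mod 19)
  r_1 = 120 (mod 361)
  r_2 = 3369 (mod 6859)
Final: r = 3369 with f(r) ≡ 0 mod 19^3.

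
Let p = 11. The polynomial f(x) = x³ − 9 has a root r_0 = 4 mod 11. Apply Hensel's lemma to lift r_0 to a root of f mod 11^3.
r_2 = 323 (mod 1331)

Hensel: r_{i+1} = r_i − f(r_i)/f′(r_i) mod 11^{i+2}, where f′(x) = 3x². Iterate:
  r_0 = 4 (mod 11)
  r_1 = 81 (mod 121)
  r_2 = 323 (mod 1331)
Final: r = 323 with f(r) ≡ 0 mod 11^3.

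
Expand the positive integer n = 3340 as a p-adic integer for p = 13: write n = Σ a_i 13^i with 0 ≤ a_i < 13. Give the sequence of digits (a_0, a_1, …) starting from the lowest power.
(a_0, a_1, …) = (12, 9, 6, 1)

Repeated division by 13 gives the digits low-to-high: 3340 = 12 + 9·13^1 + 6·13^2 + 1·13^3. Digit sequence: (12, 9, 6, 1).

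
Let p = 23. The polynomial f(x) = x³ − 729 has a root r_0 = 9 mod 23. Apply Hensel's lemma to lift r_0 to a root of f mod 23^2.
r_1 = 9 (mod 529)

Hensel: r_{i+1} = r_i − f(r_i)/f′(r_i) mod 23^{i+2}, where f′(x) = 3x². Iterate:
  r_0 = 9 (mod 23)
  r_1 = 9 (mod 529)
Final: r = 9 with f(r) ≡ 0 mod 23^2.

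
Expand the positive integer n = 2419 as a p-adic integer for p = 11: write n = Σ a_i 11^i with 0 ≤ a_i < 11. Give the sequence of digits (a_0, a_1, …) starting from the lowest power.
(a_0, a_1, …) = (10, 10, 8, 1)

Repeated division by 11 gives the digits low-to-high: 2419 = 10 + 10·11^1 + 8·11^2 + 1·11^3. Digit sequence: (10, 10, 8, 1).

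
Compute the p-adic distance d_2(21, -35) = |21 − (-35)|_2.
d_2(21, -35) = 1/8

Step 1 — x − y = 21 − (-35) = 56. Step 2 — v_2(56) = 3 (factor: 56 = (2^3 · 7); the sign does not affect v_p). Step 3 — |x − y|_2 = 2^{-3} = 1/8.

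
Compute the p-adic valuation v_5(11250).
v_5(11250) = 4

v_5(n) is the largest exponent k such that 5^k divides n. Factor out: 11250 = 5^4 · 18. (Sign doesn't affect v_p.) So v_5(11250) = 4.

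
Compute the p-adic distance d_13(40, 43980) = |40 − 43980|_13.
d_13(40, 43980) = 1/2197

Step 1 — x − y = 40 − 43980 = -43940. Step 2 — v_13(-43940) = 3 (factor: -43940 = −(13^3 · 20); the sign does not affect v_p). Step 3 — |x − y|_13 = 13^{-3} = 1/2197.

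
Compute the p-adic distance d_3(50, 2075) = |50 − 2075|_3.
d_3(50, 2075) = 1/81

Step 1 — x − y = 50 − 2075 = -2025. Step 2 — v_3(-2025) = 4 (factor: -2025 = −(3^4 · 25); the sign does not affect v_p). Step 3 — |x − y|_3 = 3^{-4} = 1/81.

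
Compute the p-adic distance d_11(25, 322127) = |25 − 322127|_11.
d_11(25, 322127) = 1/161051

Step 1 — x − y = 25 − 322127 = -322102. Step 2 — v_11(-322102) = 5 (factor: -322102 = −(11^5 · 2); the sign does not affect v_p). Step 3 — |x − y|_11 = 11^{-5} = 1/161051.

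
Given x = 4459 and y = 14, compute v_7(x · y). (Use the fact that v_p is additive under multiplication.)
v_7(62426) = 4

v_p(x) = 3 (factor: 4459 = 7^3 · 13); v_p(y) = 1 (factor: 14 = 7^1 · 2). Additivity: v_p(xy) = v_p(x) + v_p(y) = 3 + 1 = 4. (Direct check: xy = 62426 = 7^4 · (26).)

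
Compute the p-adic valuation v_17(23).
v_17(23) = 0

v_17(n) is the largest exponent k such that 17^k divides n. Factor out: 23 = 17^0 · 23. (Sign doesn't affect v_p.) So v_17(23) = 0.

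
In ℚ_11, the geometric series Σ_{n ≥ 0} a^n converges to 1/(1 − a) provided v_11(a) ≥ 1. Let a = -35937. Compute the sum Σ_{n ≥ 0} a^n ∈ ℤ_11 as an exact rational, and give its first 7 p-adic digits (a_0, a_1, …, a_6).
Σ a^n = 1/(1 − a) = 1/35938;  first 7 digits = (1, 0, 0, 6, 8, 10, 2)

v_11(a) = 3 ≥ 1, so the series converges in ℤ_11 to 1/(1 − a) = 1/(1 − (-35937)) = 1/35938. Expand this rational in ℤ_11: compute digits iteratively via d_i = x_i mod 11, x_{i+1} = (x_i − d_i)/11. The first 7 digits are (1, 0, 0, 6, 8, 10, 2).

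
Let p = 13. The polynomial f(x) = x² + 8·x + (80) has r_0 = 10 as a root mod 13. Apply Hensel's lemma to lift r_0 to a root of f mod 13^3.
r_2 = 1908 (mod 2197)

Hensel: r_{i+1} = r_i − f(r_i)·(f′(r_i))^{-1} mod 13^{i+2}, f′(x) = 2x + 8. Iterate:
  r_0 = 10 (mod 13)
  r_1 = 49 (mod 169)
  r_2 = 1908 (mod 2197)
Final: r = 1908 satisfies f(r) ≡ 0 mod 13^3.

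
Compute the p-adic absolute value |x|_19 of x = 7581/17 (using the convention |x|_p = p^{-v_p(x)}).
|7581/17|_19 = 1/361

Step 1 — compute v_19(x) by factoring powers of 19 out of the numerator and denominator: v_19(7581/17) = 2. Step 2 — apply |x|_p = p^{-v_p(x)} = 19^{-2} = 1/361.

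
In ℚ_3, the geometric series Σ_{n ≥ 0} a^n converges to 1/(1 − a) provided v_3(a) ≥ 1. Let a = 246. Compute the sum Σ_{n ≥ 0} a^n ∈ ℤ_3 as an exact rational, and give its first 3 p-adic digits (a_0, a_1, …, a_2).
Σ a^n = 1/(1 − a) = -1/245;  first 3 digits = (1, 1, 1)

v_3(a) = 1 ≥ 1, so the series converges in ℤ_3 to 1/(1 − a) = 1/(1 − 246) = -1/245. Expand this rational in ℤ_3: compute digits iteratively via d_i = x_i mod 3, x_{i+1} = (x_i − d_i)/3. The first 3 digits are (1, 1, 1).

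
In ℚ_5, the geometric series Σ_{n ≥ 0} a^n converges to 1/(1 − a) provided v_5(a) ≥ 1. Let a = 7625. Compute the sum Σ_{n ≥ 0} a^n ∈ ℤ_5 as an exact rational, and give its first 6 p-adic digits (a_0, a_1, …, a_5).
Σ a^n = 1/(1 − a) = -1/7624;  first 6 digits = (1, 0, 0, 1, 2, 2)

v_5(a) = 3 ≥ 1, so the series converges in ℤ_5 to 1/(1 − a) = 1/(1 − 7625) = -1/7624. Expand this rational in ℤ_5: compute digits iteratively via d_i = x_i mod 5, x_{i+1} = (x_i − d_i)/5. The first 6 digits are (1, 0, 0, 1, 2, 2).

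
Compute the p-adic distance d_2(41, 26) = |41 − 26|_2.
d_2(41, 26) = 1

Step 1 — x − y = 41 − 26 = 15. Step 2 — v_2(15) = 0 (factor: 15 = (2^0 · 15); the sign does not affect v_p). Step 3 — |x − y|_2 = 2^{0} = 1.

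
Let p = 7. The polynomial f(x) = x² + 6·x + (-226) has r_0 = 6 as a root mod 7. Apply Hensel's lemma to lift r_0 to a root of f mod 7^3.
r_2 = 118 (mod 343)

Hensel: r_{i+1} = r_i − f(r_i)·(f′(r_i))^{-1} mod 7^{i+2}, f′(x) = 2x + 6. Iterate:
  r_0 = 6 (mod 7)
  r_1 = 20 (mod 49)
  r_2 = 118 (mod 343)
Final: r = 118 satisfies f(r) ≡ 0 mod 7^3.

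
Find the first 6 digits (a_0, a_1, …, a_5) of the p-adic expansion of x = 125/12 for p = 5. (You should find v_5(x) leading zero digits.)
(a_0, …, a_5) = (0, 0, 0, 3, 4, 2)

v_5(125/12) = 3, so a_0 = ... = a_2 = 0. Factor out: x = 5^3 · u with u = 1/12 a unit in ℤ_5. Expand u iteratively via a_{v+i} = u_i mod 5, u_{i+1} = (u_i − a_{v+i})/5:
  u_0 = 1/12;  a_3 = 3;  u_1 = (u_0 − 3)/5 = -7/12
  u_1 = -7/12;  a_4 = 4;  u_2 = (u_1 − 4)/5 = -11/12
  u_2 = -11/12;  a_5 = 2;  u_3 = (u_2 − 2)/5 = -7/12
Digits: (0, 0, 0, 3, 4, 2).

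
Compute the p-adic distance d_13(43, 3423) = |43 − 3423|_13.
d_13(43, 3423) = 1/169

Step 1 — x − y = 43 − 3423 = -3380. Step 2 — v_13(-3380) = 2 (factor: -3380 = −(13^2 · 20); the sign does not affect v_p). Step 3 — |x − y|_13 = 13^{-2} = 1/169.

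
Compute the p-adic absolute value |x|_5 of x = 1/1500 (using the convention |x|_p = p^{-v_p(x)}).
|1/1500|_5 = 125

Step 1 — compute v_5(x) by factoring powers of 5 out of the numerator and denominator: v_5(1/1500) = -3. Step 2 — apply |x|_p = p^{-v_p(x)} = 5^{3} = 125.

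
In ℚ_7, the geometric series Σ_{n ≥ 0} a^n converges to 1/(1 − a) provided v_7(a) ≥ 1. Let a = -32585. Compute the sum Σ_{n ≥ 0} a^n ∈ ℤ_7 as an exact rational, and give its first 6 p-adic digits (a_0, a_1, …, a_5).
Σ a^n = 1/(1 − a) = 1/32586;  first 6 digits = (1, 0, 0, 3, 0, 5)

v_7(a) = 3 ≥ 1, so the series converges in ℤ_7 to 1/(1 − a) = 1/(1 − (-32585)) = 1/32586. Expand this rational in ℤ_7: compute digits iteratively via d_i = x_i mod 7, x_{i+1} = (x_i − d_i)/7. The first 6 digits are (1, 0, 0, 3, 0, 5).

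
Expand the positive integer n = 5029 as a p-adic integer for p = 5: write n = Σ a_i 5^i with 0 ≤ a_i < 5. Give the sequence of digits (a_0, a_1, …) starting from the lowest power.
(a_0, a_1, …) = (4, 0, 1, 0, 3, 1)

Repeated division by 5 gives the digits low-to-high: 5029 = 4 + 1·5^2 + 3·5^4 + 1·5^5. Digit sequence: (4, 0, 1, 0, 3, 1).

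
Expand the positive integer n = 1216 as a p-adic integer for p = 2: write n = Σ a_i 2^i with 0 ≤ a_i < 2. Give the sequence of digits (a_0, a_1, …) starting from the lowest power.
(a_0, a_1, …) = (0, 0, 0, 0, 0, 0, 1, 1, 0, 0, 1)

Repeated division by 2 gives the digits low-to-high: 1216 = 1·2^6 + 1·2^7 + 1·2^10. Digit sequence: (0, 0, 0, 0, 0, 0, 1, 1, 0, 0, 1).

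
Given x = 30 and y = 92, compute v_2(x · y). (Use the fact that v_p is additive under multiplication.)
v_2(2760) = 3

v_p(x) = 1 (factor: 30 = 2^1 · 15); v_p(y) = 2 (factor: 92 = 2^2 · 23). Additivity: v_p(xy) = v_p(x) + v_p(y) = 1 + 2 = 3. (Direct check: xy = 2760 = 2^3 · (345).)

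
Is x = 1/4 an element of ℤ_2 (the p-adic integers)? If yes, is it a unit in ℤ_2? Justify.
x ∉ ℤ_2 (v_2(x) = -2 < 0)

ℤ_2 = {x ∈ ℚ_2 : v_2(x) ≥ 0} and ℤ_2^× = {x ∈ ℤ_2 : v_2(x) = 0}. Here v_2(1/4) = v_2(num) − v_2(den) = -2; compare against these criteria.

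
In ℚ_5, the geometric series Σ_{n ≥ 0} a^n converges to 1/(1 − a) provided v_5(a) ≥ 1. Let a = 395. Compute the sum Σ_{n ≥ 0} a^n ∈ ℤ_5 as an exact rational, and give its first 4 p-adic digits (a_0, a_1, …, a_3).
Σ a^n = 1/(1 − a) = -1/394;  first 4 digits = (1, 4, 1, 0)

v_5(a) = 1 ≥ 1, so the series converges in ℤ_5 to 1/(1 − a) = 1/(1 − 395) = -1/394. Expand this rational in ℤ_5: compute digits iteratively via d_i = x_i mod 5, x_{i+1} = (x_i − d_i)/5. The first 4 digits are (1, 4, 1, 0).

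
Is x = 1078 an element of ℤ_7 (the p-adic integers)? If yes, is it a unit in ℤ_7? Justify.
x ∈ ℤ_7 but not a unit; v_7(x) = 2 > 0

ℤ_7 = {x ∈ ℚ_7 : v_7(x) ≥ 0} and ℤ_7^× = {x ∈ ℤ_7 : v_7(x) = 0}. Here v_7(1078) = v_7(num) − v_7(den) = 2; compare against these criteria.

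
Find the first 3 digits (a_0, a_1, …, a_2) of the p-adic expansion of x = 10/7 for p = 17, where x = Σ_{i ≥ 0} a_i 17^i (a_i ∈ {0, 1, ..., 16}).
(a_0, …, a_2) = (16, 4, 7)

v_17(10/7) = 0 (numerator and denominator both coprime to 17), so x ∈ ℤ_17^×. Compute digits iteratively via a_i = x_i mod 17, x_{i+1} = (x_i − a_i)/17, with x_0 = x:
  x_0 = 10/7;  a_0 = 16;  x_1 = (x_0 − 16)/17 = -6/7
  x_1 = -6/7;  a_1 = 4;  x_2 = (x_1 − 4)/17 = -2/7
  x_2 = -2/7;  a_2 = 7;  x_3 = (x_2 − 7)/17 = -3/7
Digits: (16, 4, 7).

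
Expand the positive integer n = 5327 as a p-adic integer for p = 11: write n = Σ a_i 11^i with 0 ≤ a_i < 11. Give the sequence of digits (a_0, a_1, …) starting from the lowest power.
(a_0, a_1, …) = (3, 0, 0, 4)

Repeated division by 11 gives the digits low-to-high: 5327 = 3 + 4·11^3. Digit sequence: (3, 0, 0, 4).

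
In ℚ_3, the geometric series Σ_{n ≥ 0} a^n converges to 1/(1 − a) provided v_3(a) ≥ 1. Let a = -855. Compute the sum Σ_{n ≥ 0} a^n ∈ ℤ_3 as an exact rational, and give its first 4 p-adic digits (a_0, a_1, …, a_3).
Σ a^n = 1/(1 − a) = 1/856;  first 4 digits = (1, 0, 1, 1)

v_3(a) = 2 ≥ 1, so the series converges in ℤ_3 to 1/(1 − a) = 1/(1 − (-855)) = 1/856. Expand this rational in ℤ_3: compute digits iteratively via d_i = x_i mod 3, x_{i+1} = (x_i − d_i)/3. The first 4 digits are (1, 0, 1, 1).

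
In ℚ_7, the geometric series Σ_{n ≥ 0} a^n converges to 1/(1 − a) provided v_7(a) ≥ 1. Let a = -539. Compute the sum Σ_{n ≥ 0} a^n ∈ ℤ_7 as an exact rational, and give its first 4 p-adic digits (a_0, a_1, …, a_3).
Σ a^n = 1/(1 − a) = 1/540;  first 4 digits = (1, 0, 3, 5)

v_7(a) = 2 ≥ 1, so the series converges in ℤ_7 to 1/(1 − a) = 1/(1 − (-539)) = 1/540. Expand this rational in ℤ_7: compute digits iteratively via d_i = x_i mod 7, x_{i+1} = (x_i − d_i)/7. The first 4 digits are (1, 0, 3, 5).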